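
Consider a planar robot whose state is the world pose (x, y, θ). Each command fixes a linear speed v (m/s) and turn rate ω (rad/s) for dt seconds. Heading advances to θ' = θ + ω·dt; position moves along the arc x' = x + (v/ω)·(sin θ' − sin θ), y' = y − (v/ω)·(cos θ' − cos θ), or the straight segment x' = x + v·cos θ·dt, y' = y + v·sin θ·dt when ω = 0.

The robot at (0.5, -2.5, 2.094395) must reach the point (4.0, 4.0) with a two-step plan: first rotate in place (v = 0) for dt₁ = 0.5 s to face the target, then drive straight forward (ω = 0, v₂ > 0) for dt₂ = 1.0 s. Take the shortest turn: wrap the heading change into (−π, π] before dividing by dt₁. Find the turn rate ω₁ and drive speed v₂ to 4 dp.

heading to target = atan2(4−-2.5, 4−0.5) = 1.0769
Δθ = wrap(1.0769 − 2.0944) = -1.0175; ω₁ = Δθ/dt₁ = -2.0351
distance = √((4−0.5)² + (4−-2.5)²) = 7.3824; v₂ = distance/dt₂ = 7.3824

ω₁ = -2.0351, v₂ = 7.3824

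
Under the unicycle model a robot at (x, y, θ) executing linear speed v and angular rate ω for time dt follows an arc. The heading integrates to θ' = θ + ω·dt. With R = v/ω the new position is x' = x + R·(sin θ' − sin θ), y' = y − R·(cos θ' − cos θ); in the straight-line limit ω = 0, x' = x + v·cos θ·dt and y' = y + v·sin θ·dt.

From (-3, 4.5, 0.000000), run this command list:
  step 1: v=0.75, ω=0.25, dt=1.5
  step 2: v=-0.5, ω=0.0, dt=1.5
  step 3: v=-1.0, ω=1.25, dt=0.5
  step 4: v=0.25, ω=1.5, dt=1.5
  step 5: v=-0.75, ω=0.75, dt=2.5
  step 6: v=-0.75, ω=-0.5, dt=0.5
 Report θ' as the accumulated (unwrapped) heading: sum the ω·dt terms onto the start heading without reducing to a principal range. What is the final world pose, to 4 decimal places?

(-2.4357, 6.1311, 4.8750)

step 1: θ'=0.3750 (R=3.0000) → pose (-1.9012, 4.7085, 0.3750)
step 2: θ'=0.3750 (straight) → pose (-2.5991, 4.4338, 0.3750)
step 3: θ'=1.0000 (R=-0.8000) → pose (-2.9792, 4.1216, 1.0000)
step 4: θ'=3.2500 (R=0.1667) → pose (-3.1375, 4.3773, 3.2500)
step 5: θ'=5.1250 (R=-1.0000) → pose (-2.3296, 5.7725, 5.1250)
step 6: θ'=4.8750 (R=1.5000) → pose (-2.4357, 6.1311, 4.8750)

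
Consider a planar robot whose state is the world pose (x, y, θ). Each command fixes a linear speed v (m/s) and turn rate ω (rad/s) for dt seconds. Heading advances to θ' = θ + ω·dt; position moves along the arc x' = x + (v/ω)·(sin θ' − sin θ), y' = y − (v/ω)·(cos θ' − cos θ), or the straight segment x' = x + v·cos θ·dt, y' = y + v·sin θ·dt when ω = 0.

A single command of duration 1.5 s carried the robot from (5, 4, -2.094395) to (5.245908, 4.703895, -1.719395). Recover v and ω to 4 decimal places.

Δθ = -1.719395 − -2.094395 = 0.375000
ω = Δθ/dt = 0.375000/1.5 = 0.2500
R = −Δy/(cos θ' − cos θ) = -2.0000
v = R·ω = -2.0000·0.2500 = -0.5000

v = -0.5000, ω = 0.2500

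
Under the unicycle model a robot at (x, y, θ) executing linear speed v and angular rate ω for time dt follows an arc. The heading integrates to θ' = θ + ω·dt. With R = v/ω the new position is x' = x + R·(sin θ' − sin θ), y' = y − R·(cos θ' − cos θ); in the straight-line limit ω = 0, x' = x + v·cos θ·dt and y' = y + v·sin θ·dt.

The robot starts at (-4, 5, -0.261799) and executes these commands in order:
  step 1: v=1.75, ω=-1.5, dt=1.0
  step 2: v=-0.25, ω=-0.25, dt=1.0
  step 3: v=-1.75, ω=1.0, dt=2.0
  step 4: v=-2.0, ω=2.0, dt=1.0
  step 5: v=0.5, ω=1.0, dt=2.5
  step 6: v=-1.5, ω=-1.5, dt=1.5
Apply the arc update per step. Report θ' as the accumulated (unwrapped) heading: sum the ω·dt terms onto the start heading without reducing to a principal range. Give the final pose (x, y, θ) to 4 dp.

step 1: θ'=-1.7618 (R=-1.1667) → pose (-3.1565, 3.6516, -1.7618)
step 2: θ'=-2.0118 (R=1.0000) → pose (-3.0790, 3.8886, -2.0118)
step 3: θ'=-0.0118 (R=-1.7500) → pose (-4.6409, 6.3855, -0.0118)
step 4: θ'=1.9882 (R=-1.0000) → pose (-5.5669, 4.9801, 1.9882)
step 5: θ'=4.4882 (R=0.5000) → pose (-6.5114, 4.8886, 4.4882)
step 6: θ'=2.2382 (R=1.0000) → pose (-4.7510, 5.2852, 2.2382)

(-4.7510, 5.2852, 2.2382)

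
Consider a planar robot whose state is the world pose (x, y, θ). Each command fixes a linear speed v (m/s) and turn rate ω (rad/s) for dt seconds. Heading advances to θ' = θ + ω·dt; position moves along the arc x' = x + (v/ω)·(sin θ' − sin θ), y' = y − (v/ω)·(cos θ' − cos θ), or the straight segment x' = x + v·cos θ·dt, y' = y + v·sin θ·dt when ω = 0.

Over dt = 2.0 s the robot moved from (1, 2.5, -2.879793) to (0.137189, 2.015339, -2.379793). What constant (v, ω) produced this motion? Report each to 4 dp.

Δθ = -2.379793 − -2.879793 = 0.500000
ω = Δθ/dt = 0.500000/2.0 = 0.2500
R = Δx/(sin θ' − sin θ) = 2.0000
v = R·ω = 2.0000·0.2500 = 0.5000

v = 0.5000, ω = 0.2500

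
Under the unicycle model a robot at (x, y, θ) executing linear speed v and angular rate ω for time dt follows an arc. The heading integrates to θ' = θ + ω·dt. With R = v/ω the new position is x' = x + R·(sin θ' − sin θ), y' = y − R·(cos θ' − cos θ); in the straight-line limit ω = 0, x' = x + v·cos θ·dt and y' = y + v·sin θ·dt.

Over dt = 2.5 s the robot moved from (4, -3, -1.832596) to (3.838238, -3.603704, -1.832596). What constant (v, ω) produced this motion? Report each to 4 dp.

v = 0.2500, ω = 0.0000

Δθ = -1.832596 − -1.832596 = 0.000000
ω = Δθ/dt = 0.000000/2.5 = 0.0000
ω = 0 → v = (Δx·cos θ + Δy·sin θ)/dt = 0.2500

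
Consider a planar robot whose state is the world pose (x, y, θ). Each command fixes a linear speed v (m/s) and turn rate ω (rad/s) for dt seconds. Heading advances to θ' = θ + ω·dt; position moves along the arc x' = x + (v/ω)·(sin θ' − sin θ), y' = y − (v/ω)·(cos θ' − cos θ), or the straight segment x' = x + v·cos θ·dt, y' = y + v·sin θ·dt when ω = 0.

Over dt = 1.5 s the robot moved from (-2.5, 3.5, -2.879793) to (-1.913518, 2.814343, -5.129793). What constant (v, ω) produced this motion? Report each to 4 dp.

Δθ = -5.129793 − -2.879793 = -2.250000
ω = Δθ/dt = -2.250000/1.5 = -1.5000
R = −Δy/(cos θ' − cos θ) = 0.5000
v = R·ω = 0.5000·-1.5000 = -0.7500

v = -0.7500, ω = -1.5000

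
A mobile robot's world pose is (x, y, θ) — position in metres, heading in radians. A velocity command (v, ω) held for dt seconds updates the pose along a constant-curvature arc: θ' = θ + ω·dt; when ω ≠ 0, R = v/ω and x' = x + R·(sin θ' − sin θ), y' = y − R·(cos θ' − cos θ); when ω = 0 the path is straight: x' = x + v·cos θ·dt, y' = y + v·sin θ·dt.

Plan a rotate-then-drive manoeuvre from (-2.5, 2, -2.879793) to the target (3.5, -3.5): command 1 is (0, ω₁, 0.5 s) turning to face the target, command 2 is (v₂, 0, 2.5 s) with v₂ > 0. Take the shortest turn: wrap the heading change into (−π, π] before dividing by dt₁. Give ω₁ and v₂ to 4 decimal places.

ω₁ = 4.2757, v₂ = 3.2558

heading to target = atan2(-3.5−2, 3.5−-2.5) = -0.7419
Δθ = wrap(-0.7419 − -2.8798) = 2.1378; ω₁ = Δθ/dt₁ = 4.2757
distance = √((3.5−-2.5)² + (-3.5−2)²) = 8.1394; v₂ = distance/dt₂ = 3.2558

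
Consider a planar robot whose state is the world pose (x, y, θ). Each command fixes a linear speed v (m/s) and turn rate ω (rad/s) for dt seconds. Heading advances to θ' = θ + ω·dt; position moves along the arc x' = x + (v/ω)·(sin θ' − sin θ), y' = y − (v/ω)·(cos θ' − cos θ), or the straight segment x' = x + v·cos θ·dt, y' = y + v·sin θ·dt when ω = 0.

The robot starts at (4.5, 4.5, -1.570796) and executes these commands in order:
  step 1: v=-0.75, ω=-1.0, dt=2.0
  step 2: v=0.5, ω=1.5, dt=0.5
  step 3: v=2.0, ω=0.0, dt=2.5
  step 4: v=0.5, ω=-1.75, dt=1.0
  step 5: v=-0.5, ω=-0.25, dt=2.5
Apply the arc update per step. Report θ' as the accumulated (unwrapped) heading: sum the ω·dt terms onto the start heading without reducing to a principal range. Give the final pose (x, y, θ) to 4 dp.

step 1: θ'=-3.5708 (R=0.7500) → pose (5.5621, 5.1820, -3.5708)
step 2: θ'=-2.8208 (R=0.3333) → pose (5.3183, 5.1952, -2.8208)
step 3: θ'=-2.8208 (straight) → pose (0.5734, 3.6186, -2.8208)
step 4: θ'=-4.5708 (R=-0.2857) → pose (0.2004, 3.8494, -4.5708)
step 5: θ'=-5.1958 (R=2.0000) → pose (-0.0087, 2.6376, -5.1958)

(-0.0087, 2.6376, -5.1958)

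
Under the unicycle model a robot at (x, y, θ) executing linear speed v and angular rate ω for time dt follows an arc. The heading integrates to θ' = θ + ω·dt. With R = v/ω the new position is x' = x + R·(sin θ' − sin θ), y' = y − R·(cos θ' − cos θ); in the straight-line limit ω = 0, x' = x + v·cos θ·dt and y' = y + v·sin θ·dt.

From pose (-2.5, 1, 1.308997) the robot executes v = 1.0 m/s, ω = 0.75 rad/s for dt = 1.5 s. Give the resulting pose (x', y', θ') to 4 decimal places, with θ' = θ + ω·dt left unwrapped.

θ' = 1.3090 + 0.75·1.5 = 2.4340
R = v/ω = 1.0/0.75 = 1.3333
x' = -2.5 + 1.3333·(sin 2.4340 − sin 1.3090) = -2.9212
y' = 1 − 1.3333·(cos 2.4340 − cos 1.3090) = 2.3583

(-2.9212, 2.3583, 2.4340)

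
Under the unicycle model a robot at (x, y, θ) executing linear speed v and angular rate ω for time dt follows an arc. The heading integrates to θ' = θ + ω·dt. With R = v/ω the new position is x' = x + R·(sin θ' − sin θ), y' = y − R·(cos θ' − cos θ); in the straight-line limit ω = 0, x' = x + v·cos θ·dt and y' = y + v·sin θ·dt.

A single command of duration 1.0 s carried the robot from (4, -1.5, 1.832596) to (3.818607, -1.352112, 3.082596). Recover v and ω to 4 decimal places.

v = 0.2500, ω = 1.2500

Δθ = 3.082596 − 1.832596 = 1.250000
ω = Δθ/dt = 1.250000/1.0 = 1.2500
R = Δx/(sin θ' − sin θ) = 0.2000
v = R·ω = 0.2000·1.2500 = 0.2500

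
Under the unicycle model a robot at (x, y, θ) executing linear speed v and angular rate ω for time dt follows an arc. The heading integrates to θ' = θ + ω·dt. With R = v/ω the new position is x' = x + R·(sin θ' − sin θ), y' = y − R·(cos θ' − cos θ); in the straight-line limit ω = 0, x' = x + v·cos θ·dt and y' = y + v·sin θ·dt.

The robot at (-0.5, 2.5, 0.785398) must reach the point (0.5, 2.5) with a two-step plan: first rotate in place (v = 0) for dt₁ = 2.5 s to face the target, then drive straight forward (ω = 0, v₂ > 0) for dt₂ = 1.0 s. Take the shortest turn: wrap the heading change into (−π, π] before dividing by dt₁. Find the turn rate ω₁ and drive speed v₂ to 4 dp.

heading to target = atan2(2.5−2.5, 0.5−-0.5) = 0.0000
Δθ = wrap(0.0000 − 0.7854) = -0.7854; ω₁ = Δθ/dt₁ = -0.3142
distance = √((0.5−-0.5)² + (2.5−2.5)²) = 1.0000; v₂ = distance/dt₂ = 1.0000

ω₁ = -0.3142, v₂ = 1.0000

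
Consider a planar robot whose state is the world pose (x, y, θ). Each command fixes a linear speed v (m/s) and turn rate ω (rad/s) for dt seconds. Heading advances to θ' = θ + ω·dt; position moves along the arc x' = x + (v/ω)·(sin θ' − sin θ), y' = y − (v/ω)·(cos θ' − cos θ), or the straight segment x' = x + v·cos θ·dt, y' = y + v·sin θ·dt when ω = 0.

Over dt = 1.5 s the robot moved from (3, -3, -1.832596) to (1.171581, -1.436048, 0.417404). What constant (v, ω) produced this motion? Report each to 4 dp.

Δθ = 0.417404 − -1.832596 = 2.250000
ω = Δθ/dt = 2.250000/1.5 = 1.5000
R = Δx/(sin θ' − sin θ) = -1.3333
v = R·ω = -1.3333·1.5000 = -2.0000

v = -2.0000, ω = 1.5000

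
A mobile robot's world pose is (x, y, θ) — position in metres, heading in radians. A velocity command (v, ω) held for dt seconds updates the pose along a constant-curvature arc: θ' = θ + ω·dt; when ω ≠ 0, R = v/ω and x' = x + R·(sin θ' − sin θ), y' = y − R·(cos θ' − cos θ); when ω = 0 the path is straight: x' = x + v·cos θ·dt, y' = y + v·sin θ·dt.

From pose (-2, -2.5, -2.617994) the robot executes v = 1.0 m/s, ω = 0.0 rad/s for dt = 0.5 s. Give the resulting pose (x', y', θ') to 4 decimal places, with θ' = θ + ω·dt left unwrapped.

(-2.4330, -2.7500, -2.6180)

θ' = -2.6180 + 0.0·0.5 = -2.6180
ω = 0 → straight: x' = -2 + 1.0·cos(-2.6180)·0.5 = -2.4330
y' = -2.5 + 1.0·sin(-2.6180)·0.5 = -2.7500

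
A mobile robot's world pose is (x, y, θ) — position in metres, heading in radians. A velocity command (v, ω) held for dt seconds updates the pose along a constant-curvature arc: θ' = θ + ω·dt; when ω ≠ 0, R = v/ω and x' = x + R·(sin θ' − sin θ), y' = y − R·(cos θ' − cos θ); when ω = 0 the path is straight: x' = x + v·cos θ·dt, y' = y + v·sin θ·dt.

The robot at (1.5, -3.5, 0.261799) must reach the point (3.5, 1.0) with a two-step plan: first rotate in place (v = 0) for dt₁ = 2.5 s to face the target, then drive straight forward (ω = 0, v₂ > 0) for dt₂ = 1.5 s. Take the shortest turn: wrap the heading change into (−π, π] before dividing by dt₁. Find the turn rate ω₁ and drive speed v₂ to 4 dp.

heading to target = atan2(1−-3.5, 3.5−1.5) = 1.1526
Δθ = wrap(1.1526 − 0.2618) = 0.8908; ω₁ = Δθ/dt₁ = 0.3563
distance = √((3.5−1.5)² + (1−-3.5)²) = 4.9244; v₂ = distance/dt₂ = 3.2830

ω₁ = 0.3563, v₂ = 3.2830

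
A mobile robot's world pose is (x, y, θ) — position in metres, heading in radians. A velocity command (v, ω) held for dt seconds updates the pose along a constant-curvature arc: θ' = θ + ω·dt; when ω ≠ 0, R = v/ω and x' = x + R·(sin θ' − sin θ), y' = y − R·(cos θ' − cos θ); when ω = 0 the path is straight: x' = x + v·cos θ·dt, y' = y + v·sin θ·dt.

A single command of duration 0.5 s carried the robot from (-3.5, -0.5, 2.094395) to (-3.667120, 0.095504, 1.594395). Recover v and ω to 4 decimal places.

Δθ = 1.594395 − 2.094395 = -0.500000
ω = Δθ/dt = -0.500000/0.5 = -1.0000
R = −Δy/(cos θ' − cos θ) = -1.2500
v = R·ω = -1.2500·-1.0000 = 1.2500

v = 1.2500, ω = -1.0000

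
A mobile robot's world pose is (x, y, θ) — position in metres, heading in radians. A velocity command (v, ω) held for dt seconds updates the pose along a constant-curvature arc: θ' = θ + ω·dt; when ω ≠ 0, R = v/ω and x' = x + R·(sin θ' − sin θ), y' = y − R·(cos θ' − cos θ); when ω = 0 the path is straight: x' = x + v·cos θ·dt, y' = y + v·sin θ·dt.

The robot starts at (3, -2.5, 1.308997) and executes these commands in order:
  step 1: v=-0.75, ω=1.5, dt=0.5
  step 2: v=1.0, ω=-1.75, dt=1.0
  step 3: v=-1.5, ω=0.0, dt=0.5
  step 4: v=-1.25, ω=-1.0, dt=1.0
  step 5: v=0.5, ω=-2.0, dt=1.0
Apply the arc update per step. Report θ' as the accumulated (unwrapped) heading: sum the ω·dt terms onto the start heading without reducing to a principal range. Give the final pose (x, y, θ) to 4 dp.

(1.4306, -2.4698, -2.6910)

step 1: θ'=2.0590 (R=-0.5000) → pose (3.0414, -2.8639, 2.0590)
step 2: θ'=0.3090 (R=-0.5714) → pose (3.3723, -2.0515, 0.3090)
step 3: θ'=0.3090 (straight) → pose (2.6578, -2.2796, 0.3090)
step 4: θ'=-0.6910 (R=1.2500) → pose (1.4810, -2.0521, -0.6910)
step 5: θ'=-2.6910 (R=-0.2500) → pose (1.4306, -2.4698, -2.6910)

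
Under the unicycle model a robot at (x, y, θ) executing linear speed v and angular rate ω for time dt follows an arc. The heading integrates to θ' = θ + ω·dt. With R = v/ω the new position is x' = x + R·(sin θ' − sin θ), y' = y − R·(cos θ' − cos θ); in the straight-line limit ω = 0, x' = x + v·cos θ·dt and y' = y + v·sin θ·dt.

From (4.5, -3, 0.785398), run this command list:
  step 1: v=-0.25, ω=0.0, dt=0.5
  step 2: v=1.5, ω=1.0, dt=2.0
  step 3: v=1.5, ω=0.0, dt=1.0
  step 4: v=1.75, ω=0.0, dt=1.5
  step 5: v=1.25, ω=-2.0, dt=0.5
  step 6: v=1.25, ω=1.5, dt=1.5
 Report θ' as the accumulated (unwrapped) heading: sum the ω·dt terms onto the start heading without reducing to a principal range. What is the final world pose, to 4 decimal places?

step 1: θ'=0.7854 (straight) → pose (4.4116, -3.0884, 0.7854)
step 2: θ'=2.7854 (R=1.5000) → pose (3.8740, -0.6219, 2.7854)
step 3: θ'=2.7854 (straight) → pose (2.4682, -0.0988, 2.7854)
step 4: θ'=2.7854 (straight) → pose (0.0079, 0.8165, 2.7854)
step 5: θ'=1.7854 (R=-0.6250) → pose (-0.3848, 1.2692, 1.7854)
step 6: θ'=4.0354 (R=0.8333) → pose (-1.8485, 1.6138, 4.0354)

(-1.8485, 1.6138, 4.0354)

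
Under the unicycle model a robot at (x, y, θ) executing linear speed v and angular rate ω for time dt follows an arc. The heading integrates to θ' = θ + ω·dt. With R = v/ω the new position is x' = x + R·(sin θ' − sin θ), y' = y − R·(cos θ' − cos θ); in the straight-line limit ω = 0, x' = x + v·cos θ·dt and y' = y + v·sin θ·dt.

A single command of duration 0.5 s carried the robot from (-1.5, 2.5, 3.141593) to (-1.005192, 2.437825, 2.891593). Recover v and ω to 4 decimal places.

v = -1.0000, ω = -0.5000

Δθ = 2.891593 − 3.141593 = -0.250000
ω = Δθ/dt = -0.250000/0.5 = -0.5000
R = Δx/(sin θ' − sin θ) = 2.0000
v = R·ω = 2.0000·-0.5000 = -1.0000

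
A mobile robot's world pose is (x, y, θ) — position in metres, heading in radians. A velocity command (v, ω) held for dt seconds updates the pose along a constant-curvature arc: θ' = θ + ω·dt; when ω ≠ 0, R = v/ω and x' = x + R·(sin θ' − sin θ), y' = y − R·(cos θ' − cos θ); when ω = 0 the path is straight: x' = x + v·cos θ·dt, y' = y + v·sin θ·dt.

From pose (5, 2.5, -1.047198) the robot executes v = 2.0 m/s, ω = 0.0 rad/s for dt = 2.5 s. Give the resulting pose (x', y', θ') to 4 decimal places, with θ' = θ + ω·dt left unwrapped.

θ' = -1.0472 + 0.0·2.5 = -1.0472
ω = 0 → straight: x' = 5 + 2.0·cos(-1.0472)·2.5 = 7.5000
y' = 2.5 + 2.0·sin(-1.0472)·2.5 = -1.8301

(7.5000, -1.8301, -1.0472)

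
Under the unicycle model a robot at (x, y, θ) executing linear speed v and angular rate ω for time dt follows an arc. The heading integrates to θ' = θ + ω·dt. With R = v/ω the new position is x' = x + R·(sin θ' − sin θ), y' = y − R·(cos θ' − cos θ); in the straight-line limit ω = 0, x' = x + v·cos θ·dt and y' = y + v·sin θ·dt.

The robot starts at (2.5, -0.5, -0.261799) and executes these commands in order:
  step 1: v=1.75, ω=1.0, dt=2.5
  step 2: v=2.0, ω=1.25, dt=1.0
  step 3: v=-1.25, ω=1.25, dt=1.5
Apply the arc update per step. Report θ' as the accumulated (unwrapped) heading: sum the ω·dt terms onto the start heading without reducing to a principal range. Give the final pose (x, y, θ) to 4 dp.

step 1: θ'=2.2382 (R=1.7500) → pose (4.3274, 2.2735, 2.2382)
step 2: θ'=3.4882 (R=1.6000) → pose (2.5272, 2.7881, 3.4882)
step 3: θ'=5.3632 (R=-1.0000) → pose (2.9831, 4.3344, 5.3632)

(2.9831, 4.3344, 5.3632)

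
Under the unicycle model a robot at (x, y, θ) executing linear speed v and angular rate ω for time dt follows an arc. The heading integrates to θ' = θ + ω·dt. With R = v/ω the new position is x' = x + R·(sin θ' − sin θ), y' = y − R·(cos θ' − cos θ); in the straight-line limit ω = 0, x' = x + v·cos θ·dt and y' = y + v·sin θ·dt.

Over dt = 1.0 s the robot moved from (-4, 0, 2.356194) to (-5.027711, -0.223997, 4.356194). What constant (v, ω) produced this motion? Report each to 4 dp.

Δθ = 4.356194 − 2.356194 = 2.000000
ω = Δθ/dt = 2.000000/1.0 = 2.0000
R = Δx/(sin θ' − sin θ) = 0.6250
v = R·ω = 0.6250·2.0000 = 1.2500

v = 1.2500, ω = 2.0000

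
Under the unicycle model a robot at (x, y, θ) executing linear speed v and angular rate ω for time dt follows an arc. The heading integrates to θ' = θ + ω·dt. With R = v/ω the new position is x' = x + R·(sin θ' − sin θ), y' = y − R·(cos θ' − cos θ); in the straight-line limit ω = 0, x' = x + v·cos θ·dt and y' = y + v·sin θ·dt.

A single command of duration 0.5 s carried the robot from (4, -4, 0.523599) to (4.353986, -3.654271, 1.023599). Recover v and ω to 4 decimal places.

Δθ = 1.023599 − 0.523599 = 0.500000
ω = Δθ/dt = 0.500000/0.5 = 1.0000
R = Δx/(sin θ' − sin θ) = 1.0000
v = R·ω = 1.0000·1.0000 = 1.0000

v = 1.0000, ω = 1.0000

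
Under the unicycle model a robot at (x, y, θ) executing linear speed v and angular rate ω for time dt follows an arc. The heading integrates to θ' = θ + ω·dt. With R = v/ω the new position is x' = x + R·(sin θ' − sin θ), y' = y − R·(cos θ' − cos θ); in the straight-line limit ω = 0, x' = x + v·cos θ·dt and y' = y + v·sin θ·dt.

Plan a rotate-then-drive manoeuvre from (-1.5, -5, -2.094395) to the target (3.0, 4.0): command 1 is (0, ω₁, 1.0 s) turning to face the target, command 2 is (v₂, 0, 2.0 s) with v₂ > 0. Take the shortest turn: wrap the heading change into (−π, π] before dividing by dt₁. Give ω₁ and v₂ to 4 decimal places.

heading to target = atan2(4−-5, 3−-1.5) = 1.1071
Δθ = wrap(1.1071 − -2.0944) = -3.0816; ω₁ = Δθ/dt₁ = -3.0816
distance = √((3−-1.5)² + (4−-5)²) = 10.0623; v₂ = distance/dt₂ = 5.0312

ω₁ = -3.0816, v₂ = 5.0312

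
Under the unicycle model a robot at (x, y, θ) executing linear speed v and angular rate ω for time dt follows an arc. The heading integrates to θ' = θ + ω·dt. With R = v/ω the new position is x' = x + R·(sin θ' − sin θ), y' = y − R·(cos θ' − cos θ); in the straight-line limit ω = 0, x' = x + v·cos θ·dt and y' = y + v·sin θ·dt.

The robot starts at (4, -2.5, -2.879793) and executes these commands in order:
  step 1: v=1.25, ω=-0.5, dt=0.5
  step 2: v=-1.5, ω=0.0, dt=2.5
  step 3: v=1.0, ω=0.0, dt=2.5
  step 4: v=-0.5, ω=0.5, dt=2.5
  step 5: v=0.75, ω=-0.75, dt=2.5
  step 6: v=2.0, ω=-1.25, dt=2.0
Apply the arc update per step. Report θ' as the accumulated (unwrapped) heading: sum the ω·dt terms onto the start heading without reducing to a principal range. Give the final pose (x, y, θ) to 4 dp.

(4.9204, 0.5197, -6.2548)

step 1: θ'=-3.1298 (R=-2.5000) → pose (3.3825, -2.5850, -3.1298)
step 2: θ'=-3.1298 (straight) → pose (7.1322, -2.5408, -3.1298)
step 3: θ'=-3.1298 (straight) → pose (4.6324, -2.5703, -3.1298)
step 4: θ'=-1.8798 (R=-1.0000) → pose (5.5732, -1.8744, -1.8798)
step 5: θ'=-3.7548 (R=-1.0000) → pose (4.0451, -2.3881, -3.7548)
step 6: θ'=-6.2548 (R=-1.6000) → pose (4.9204, 0.5197, -6.2548)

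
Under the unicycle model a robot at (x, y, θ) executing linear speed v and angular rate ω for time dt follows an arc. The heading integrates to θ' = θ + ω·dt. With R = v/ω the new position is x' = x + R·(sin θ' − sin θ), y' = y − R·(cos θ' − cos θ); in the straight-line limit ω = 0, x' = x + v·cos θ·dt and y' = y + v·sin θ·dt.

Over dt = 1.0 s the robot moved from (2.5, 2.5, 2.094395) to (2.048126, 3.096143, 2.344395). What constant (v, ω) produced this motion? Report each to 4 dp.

v = 0.7500, ω = 0.2500

Δθ = 2.344395 − 2.094395 = 0.250000
ω = Δθ/dt = 0.250000/1.0 = 0.2500
R = −Δy/(cos θ' − cos θ) = 3.0000
v = R·ω = 3.0000·0.2500 = 0.7500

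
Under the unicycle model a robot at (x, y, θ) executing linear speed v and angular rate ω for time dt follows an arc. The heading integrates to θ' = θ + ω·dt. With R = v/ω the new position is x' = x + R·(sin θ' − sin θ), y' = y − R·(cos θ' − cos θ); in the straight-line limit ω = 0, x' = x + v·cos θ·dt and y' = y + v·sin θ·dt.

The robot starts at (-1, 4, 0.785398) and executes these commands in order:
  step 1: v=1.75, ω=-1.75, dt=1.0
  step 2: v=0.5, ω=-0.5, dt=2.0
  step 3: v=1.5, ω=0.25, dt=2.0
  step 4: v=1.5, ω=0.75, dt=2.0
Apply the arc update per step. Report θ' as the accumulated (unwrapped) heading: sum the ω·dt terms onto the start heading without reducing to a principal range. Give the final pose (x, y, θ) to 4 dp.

(2.2646, -1.8158, 0.0354)

step 1: θ'=-0.9646 (R=-1.0000) → pose (0.5289, 3.8626, -0.9646)
step 2: θ'=-1.9646 (R=-1.0000) → pose (0.6306, 2.9092, -1.9646)
step 3: θ'=-1.4646 (R=6.0000) → pose (0.2051, -0.0290, -1.4646)
step 4: θ'=0.0354 (R=2.0000) → pose (2.2646, -1.8158, 0.0354)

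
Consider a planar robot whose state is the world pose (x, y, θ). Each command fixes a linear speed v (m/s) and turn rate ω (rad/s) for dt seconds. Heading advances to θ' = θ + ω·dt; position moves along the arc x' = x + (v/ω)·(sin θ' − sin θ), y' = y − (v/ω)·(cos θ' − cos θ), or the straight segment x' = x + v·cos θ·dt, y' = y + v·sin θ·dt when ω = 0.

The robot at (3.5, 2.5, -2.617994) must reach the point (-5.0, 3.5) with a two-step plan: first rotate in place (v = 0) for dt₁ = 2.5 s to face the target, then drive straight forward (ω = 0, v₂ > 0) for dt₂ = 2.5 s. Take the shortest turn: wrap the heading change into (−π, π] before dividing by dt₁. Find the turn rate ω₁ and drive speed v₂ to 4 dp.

heading to target = atan2(3.5−2.5, -5−3.5) = 3.0245
Δθ = wrap(3.0245 − -2.6180) = -0.6407; ω₁ = Δθ/dt₁ = -0.2563
distance = √((-5−3.5)² + (3.5−2.5)²) = 8.5586; v₂ = distance/dt₂ = 3.4234

ω₁ = -0.2563, v₂ = 3.4234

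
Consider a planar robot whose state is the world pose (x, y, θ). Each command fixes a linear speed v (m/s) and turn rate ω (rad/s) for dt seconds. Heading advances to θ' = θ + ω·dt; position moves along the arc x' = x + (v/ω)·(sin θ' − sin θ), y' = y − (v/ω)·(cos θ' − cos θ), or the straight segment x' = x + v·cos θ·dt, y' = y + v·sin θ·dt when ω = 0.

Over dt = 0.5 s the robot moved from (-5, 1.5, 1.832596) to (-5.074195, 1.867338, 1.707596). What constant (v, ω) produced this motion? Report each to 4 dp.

Δθ = 1.707596 − 1.832596 = -0.125000
ω = Δθ/dt = -0.125000/0.5 = -0.2500
R = −Δy/(cos θ' − cos θ) = -3.0000
v = R·ω = -3.0000·-0.2500 = 0.7500

v = 0.7500, ω = -0.2500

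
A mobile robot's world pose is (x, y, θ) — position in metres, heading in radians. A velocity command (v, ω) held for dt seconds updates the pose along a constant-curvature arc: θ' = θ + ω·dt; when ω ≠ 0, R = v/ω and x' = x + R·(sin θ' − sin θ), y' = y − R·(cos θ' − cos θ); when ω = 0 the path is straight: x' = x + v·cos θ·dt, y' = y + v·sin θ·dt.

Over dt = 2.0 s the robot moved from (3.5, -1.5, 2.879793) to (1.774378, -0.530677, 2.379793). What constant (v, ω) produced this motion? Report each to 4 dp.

v = 1.0000, ω = -0.2500

Δθ = 2.379793 − 2.879793 = -0.500000
ω = Δθ/dt = -0.500000/2.0 = -0.2500
R = Δx/(sin θ' − sin θ) = -4.0000
v = R·ω = -4.0000·-0.2500 = 1.0000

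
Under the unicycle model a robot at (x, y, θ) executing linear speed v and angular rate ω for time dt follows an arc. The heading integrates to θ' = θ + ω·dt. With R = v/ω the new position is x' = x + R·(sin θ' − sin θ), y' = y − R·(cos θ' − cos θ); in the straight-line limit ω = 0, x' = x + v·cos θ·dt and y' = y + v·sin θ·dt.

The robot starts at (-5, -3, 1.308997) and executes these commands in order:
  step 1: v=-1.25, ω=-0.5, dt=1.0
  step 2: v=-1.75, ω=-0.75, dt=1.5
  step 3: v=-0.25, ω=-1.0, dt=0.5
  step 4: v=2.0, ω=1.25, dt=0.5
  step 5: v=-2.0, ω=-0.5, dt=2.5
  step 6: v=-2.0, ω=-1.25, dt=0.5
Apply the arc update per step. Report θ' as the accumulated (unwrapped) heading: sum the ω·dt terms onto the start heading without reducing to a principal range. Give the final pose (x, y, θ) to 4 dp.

step 1: θ'=0.8090 (R=2.5000) → pose (-5.6058, -4.0785, 0.8090)
step 2: θ'=-0.3160 (R=2.3333) → pose (-8.0193, -4.6858, -0.3160)
step 3: θ'=-0.8160 (R=0.2500) → pose (-8.1238, -4.6195, -0.8160)
step 4: θ'=-0.1910 (R=1.6000) → pose (-7.2620, -5.0941, -0.1910)
step 5: θ'=-1.4410 (R=4.0000) → pose (-10.4690, -1.6846, -1.4410)
step 6: θ'=-2.0660 (R=1.6000) → pose (-10.2903, -0.7172, -2.0660)

(-10.2903, -0.7172, -2.0660)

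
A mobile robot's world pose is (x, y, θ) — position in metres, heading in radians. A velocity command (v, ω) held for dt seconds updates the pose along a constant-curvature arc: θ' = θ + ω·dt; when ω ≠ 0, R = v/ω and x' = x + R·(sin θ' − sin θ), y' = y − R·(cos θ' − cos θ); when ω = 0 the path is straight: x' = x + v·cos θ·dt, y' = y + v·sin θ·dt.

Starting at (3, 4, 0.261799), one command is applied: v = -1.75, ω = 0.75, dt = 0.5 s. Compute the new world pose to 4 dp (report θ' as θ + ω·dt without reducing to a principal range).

θ' = 0.2618 + 0.75·0.5 = 0.6368
R = v/ω = -1.75/0.75 = -2.3333
x' = 3 + -2.3333·(sin 0.6368 − sin 0.2618) = 2.2165
y' = 4 − -2.3333·(cos 0.6368 − cos 0.2618) = 3.6222

(2.2165, 3.6222, 0.6368)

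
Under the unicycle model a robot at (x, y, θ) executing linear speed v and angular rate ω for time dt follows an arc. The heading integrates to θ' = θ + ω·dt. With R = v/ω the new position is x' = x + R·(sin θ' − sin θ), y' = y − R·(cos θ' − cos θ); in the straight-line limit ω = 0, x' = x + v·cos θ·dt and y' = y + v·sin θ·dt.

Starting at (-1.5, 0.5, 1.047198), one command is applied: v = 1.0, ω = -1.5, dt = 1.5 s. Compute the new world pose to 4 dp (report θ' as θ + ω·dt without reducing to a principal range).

(-0.3006, 0.4065, -1.2028)

θ' = 1.0472 + -1.5·1.5 = -1.2028
R = v/ω = 1.0/-1.5 = -0.6667
x' = -1.5 + -0.6667·(sin -1.2028 − sin 1.0472) = -0.3006
y' = 0.5 − -0.6667·(cos -1.2028 − cos 1.0472) = 0.4065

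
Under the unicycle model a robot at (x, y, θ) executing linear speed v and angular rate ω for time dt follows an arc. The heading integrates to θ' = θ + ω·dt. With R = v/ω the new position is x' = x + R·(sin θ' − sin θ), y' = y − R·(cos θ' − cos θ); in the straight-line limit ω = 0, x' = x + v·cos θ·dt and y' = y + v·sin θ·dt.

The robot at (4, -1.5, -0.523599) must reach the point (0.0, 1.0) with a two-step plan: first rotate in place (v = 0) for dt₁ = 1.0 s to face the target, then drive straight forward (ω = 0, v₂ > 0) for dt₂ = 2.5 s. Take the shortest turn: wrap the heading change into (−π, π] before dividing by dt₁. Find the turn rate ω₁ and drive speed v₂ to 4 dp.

ω₁ = 3.1066, v₂ = 1.8868

heading to target = atan2(1−-1.5, 0−4) = 2.5830
Δθ = wrap(2.5830 − -0.5236) = 3.1066; ω₁ = Δθ/dt₁ = 3.1066
distance = √((0−4)² + (1−-1.5)²) = 4.7170; v₂ = distance/dt₂ = 1.8868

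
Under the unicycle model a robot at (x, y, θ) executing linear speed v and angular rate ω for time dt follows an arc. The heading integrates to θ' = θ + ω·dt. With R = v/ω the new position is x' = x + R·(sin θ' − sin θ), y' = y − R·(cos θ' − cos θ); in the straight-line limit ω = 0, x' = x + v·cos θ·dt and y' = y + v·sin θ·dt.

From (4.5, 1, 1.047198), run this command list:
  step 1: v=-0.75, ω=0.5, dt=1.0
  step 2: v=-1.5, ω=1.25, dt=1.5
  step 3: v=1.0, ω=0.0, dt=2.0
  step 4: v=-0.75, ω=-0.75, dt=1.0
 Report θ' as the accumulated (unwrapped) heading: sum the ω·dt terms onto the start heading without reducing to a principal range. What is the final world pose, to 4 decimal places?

step 1: θ'=1.5472 (R=-1.5000) → pose (4.2995, 0.2854, 1.5472)
step 2: θ'=3.4222 (R=-1.2000) → pose (5.8314, -0.8960, 3.4222)
step 3: θ'=3.4222 (straight) → pose (3.9097, -1.4499, 3.4222)
step 4: θ'=2.6722 (R=1.0000) → pose (4.6390, -1.5189, 2.6722)

(4.6390, -1.5189, 2.6722)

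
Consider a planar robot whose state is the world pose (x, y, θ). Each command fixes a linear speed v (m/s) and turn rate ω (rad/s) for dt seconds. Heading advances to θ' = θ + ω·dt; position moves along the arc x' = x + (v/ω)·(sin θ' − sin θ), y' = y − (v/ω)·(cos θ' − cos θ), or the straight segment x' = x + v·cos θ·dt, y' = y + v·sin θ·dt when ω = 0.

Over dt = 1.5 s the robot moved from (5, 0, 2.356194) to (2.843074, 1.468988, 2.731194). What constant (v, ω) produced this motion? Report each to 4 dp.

Δθ = 2.731194 − 2.356194 = 0.375000
ω = Δθ/dt = 0.375000/1.5 = 0.2500
R = Δx/(sin θ' − sin θ) = 7.0000
v = R·ω = 7.0000·0.2500 = 1.7500

v = 1.7500, ω = 0.2500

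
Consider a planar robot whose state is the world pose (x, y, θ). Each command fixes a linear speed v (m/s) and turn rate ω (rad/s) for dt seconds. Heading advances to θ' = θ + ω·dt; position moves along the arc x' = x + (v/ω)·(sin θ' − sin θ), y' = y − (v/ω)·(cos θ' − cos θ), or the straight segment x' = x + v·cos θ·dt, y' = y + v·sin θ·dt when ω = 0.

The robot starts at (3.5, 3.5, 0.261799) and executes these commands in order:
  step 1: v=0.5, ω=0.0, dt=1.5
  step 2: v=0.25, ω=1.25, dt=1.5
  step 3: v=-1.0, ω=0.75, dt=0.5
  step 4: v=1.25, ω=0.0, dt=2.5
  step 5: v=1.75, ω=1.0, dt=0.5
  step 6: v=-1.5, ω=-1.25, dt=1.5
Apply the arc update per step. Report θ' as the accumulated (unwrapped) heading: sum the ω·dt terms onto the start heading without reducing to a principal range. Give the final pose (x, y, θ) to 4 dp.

step 1: θ'=0.2618 (straight) → pose (4.2244, 3.6941, 0.2618)
step 2: θ'=2.1368 (R=0.2000) → pose (4.3415, 3.9946, 2.1368)
step 3: θ'=2.5118 (R=-1.3333) → pose (4.6816, 3.6320, 2.5118)
step 4: θ'=2.5118 (straight) → pose (2.1561, 5.4726, 2.5118)
step 5: θ'=3.0118 (R=1.7500) → pose (1.3519, 5.7936, 3.0118)
step 6: θ'=1.1368 (R=1.2000) → pose (2.2853, 4.0991, 1.1368)

(2.2853, 4.0991, 1.1368)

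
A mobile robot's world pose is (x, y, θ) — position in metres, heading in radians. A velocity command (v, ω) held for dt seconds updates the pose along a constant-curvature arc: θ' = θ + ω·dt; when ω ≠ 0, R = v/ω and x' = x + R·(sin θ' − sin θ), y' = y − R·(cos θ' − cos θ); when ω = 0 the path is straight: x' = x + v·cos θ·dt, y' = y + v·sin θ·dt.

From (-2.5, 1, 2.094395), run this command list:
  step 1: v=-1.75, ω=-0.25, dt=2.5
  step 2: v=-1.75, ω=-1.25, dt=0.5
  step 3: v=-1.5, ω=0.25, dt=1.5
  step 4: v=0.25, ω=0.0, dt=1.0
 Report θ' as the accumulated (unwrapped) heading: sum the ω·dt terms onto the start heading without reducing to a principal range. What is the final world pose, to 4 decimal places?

step 1: θ'=1.4694 (R=7.0000) → pose (-1.5981, -3.2086, 1.4694)
step 2: θ'=0.8444 (R=1.4000) → pose (-1.9443, -3.9967, 0.8444)
step 3: θ'=1.2194 (R=-6.0000) → pose (-3.0923, -5.9166, 1.2194)
step 4: θ'=1.2194 (straight) → pose (-3.0062, -5.6818, 1.2194)

(-3.0062, -5.6818, 1.2194)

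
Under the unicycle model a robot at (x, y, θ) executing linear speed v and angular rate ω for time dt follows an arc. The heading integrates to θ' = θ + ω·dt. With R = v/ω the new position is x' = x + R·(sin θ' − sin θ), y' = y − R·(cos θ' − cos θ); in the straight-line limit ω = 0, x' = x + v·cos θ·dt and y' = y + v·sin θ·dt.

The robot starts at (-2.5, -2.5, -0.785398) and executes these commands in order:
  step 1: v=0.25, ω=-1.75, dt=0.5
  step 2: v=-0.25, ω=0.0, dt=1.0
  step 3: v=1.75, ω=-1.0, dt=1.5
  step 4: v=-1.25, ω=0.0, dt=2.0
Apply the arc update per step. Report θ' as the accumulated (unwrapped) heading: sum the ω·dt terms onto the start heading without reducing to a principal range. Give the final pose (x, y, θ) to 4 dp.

step 1: θ'=-1.6604 (R=-0.1429) → pose (-2.4587, -2.6138, -1.6604)
step 2: θ'=-1.6604 (straight) → pose (-2.4364, -2.3648, -1.6604)
step 3: θ'=-3.1604 (R=-1.7500) → pose (-4.2122, -3.9579, -3.1604)
step 4: θ'=-3.1604 (straight) → pose (-1.7127, -4.0049, -3.1604)

(-1.7127, -4.0049, -3.1604)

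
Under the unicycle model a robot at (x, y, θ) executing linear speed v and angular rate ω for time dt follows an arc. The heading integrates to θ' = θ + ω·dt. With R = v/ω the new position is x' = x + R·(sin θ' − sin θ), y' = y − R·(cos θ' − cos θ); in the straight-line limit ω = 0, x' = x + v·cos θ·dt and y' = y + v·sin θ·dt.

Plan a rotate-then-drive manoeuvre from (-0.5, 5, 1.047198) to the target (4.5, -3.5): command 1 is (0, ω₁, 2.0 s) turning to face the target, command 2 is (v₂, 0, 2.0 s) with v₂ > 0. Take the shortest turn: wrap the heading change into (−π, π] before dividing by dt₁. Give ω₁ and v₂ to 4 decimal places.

ω₁ = -1.0431, v₂ = 4.9308

heading to target = atan2(-3.5−5, 4.5−-0.5) = -1.0391
Δθ = wrap(-1.0391 − 1.0472) = -2.0863; ω₁ = Δθ/dt₁ = -1.0431
distance = √((4.5−-0.5)² + (-3.5−5)²) = 9.8615; v₂ = distance/dt₂ = 4.9308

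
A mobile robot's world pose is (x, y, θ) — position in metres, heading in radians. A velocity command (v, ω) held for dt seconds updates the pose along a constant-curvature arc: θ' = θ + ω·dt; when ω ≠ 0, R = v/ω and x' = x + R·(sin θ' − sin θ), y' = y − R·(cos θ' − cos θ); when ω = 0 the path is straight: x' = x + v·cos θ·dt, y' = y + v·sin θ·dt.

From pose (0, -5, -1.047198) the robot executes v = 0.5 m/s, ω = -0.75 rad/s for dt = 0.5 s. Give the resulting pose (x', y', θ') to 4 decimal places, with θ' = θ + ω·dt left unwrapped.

θ' = -1.0472 + -0.75·0.5 = -1.4222
R = v/ω = 0.5/-0.75 = -0.6667
x' = 0 + -0.6667·(sin -1.4222 − sin -1.0472) = 0.0820
y' = -5 − -0.6667·(cos -1.4222 − cos -1.0472) = -5.2346

(0.0820, -5.2346, -1.4222)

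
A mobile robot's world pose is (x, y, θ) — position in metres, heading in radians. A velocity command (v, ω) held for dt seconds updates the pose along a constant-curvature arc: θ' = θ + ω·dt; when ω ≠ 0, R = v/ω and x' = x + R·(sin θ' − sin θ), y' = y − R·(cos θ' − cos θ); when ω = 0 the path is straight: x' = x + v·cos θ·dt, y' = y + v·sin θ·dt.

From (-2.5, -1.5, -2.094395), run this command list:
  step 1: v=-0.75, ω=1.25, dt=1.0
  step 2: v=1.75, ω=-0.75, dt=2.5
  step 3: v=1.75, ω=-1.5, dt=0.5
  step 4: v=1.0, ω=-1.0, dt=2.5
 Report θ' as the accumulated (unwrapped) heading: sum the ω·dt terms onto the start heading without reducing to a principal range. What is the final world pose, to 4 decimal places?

(-4.1997, -2.6221, -5.9694)

step 1: θ'=-0.8444 (R=-0.6000) → pose (-2.5711, -0.8015, -0.8444)
step 2: θ'=-2.7194 (R=-2.3333) → pose (-3.3593, -4.4797, -2.7194)
step 3: θ'=-3.4694 (R=-1.1667) → pose (-4.2130, -4.5200, -3.4694)
step 4: θ'=-5.9694 (R=-1.0000) → pose (-4.1997, -2.6221, -5.9694)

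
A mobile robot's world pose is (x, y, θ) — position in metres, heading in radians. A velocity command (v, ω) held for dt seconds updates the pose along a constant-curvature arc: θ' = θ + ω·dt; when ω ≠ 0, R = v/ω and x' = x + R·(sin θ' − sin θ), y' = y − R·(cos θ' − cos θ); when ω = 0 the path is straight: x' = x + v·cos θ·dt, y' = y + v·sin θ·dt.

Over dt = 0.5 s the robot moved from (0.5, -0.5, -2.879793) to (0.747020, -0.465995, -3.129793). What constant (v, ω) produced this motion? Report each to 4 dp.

v = -0.5000, ω = -0.5000

Δθ = -3.129793 − -2.879793 = -0.250000
ω = Δθ/dt = -0.250000/0.5 = -0.5000
R = Δx/(sin θ' − sin θ) = 1.0000
v = R·ω = 1.0000·-0.5000 = -0.5000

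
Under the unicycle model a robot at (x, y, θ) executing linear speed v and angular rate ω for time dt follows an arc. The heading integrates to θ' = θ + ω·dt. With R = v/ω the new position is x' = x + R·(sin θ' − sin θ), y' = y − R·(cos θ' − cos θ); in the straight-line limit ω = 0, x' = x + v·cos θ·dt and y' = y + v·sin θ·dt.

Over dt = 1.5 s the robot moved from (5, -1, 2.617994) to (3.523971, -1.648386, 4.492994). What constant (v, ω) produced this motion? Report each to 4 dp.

Δθ = 4.492994 − 2.617994 = 1.875000
ω = Δθ/dt = 1.875000/1.5 = 1.2500
R = Δx/(sin θ' − sin θ) = 1.0000
v = R·ω = 1.0000·1.2500 = 1.2500

v = 1.2500, ω = 1.2500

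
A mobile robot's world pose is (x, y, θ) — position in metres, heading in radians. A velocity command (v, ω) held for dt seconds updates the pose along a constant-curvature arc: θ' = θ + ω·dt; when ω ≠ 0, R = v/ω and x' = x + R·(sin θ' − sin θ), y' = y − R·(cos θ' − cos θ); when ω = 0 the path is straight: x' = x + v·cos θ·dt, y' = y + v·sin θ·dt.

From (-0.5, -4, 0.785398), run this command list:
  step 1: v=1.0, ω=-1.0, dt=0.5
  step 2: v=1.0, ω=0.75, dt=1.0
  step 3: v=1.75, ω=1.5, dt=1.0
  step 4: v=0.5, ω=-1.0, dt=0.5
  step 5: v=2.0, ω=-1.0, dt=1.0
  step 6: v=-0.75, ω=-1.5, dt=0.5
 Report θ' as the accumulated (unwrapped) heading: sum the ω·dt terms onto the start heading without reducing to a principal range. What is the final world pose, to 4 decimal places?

step 1: θ'=0.2854 (R=-1.0000) → pose (-0.0744, -3.7476, 0.2854)
step 2: θ'=1.0354 (R=1.3333) → pose (0.6969, -3.1484, 1.0354)
step 3: θ'=2.5354 (R=1.1667) → pose (0.3582, -1.5944, 2.5354)
step 4: θ'=2.0354 (R=-0.5000) → pose (0.1961, -1.4075, 2.0354)
step 5: θ'=1.0354 (R=-2.0000) → pose (0.2640, 0.5090, 1.0354)
step 6: θ'=0.2854 (R=0.5000) → pose (-0.0253, 0.2843, 0.2854)

(-0.0253, 0.2843, 0.2854)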